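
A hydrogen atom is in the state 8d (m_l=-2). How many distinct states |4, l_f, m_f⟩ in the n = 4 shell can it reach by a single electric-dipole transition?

4

E1 requires Δl = ±1, so l_f ∈ {1, 3}; with 0 ≤ l_f ≤ n_f−1 = 3, the allowed l_f values are {1, 3}.
For l_f = 1: m_f ∈ {m_i−1, m_i, m_i+1} ∩ [−1, 1] = {-1} → 1 state.
For l_f = 3: m_f ∈ {m_i−1, m_i, m_i+1} ∩ [−3, 3] = {-3, -2, -1} → 3 states.
Total: 4.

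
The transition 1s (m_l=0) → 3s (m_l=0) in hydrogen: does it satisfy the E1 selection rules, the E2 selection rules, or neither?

Δl = 0 − 0 = +0; l_i + l_f = 0.
Δm_l = +0.
E1 (Δl = ±1, |Δm_l| ≤ 1): not satisfied.
E2 (Δl = 0,±2, l_i+l_f ≥ 2, |Δm_l| ≤ 2): not satisfied.

neither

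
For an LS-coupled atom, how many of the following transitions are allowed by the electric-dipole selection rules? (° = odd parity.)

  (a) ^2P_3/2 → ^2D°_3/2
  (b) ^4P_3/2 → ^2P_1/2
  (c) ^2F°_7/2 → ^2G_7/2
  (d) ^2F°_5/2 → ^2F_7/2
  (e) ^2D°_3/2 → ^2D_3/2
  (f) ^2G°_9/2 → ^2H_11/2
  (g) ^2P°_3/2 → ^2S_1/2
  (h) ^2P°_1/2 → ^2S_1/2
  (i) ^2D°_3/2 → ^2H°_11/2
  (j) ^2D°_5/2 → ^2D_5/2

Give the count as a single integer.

8

(a) allowed
(b) forbidden (parity, ΔS fail)
(c) allowed
(d) allowed
(e) allowed
(f) allowed
(g) allowed
(h) allowed
(i) forbidden (parity, ΔL, ΔJ fail)
(j) allowed
Total allowed: 8 of 10.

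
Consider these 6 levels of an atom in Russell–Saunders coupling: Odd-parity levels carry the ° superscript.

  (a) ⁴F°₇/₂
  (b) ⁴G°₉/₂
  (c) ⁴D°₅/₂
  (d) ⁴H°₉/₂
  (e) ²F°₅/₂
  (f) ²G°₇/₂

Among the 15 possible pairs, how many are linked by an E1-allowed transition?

0

(a)–(b): forbidden (parity).
(a)–(c): forbidden (parity).
(a)–(d): forbidden (parity, ΔL).
(a)–(e): forbidden (parity, ΔS).
(a)–(f): forbidden (parity, ΔS).
(b)–(c): forbidden (parity, ΔL, ΔJ).
(b)–(d): forbidden (parity).
(b)–(e): forbidden (parity, ΔS, ΔJ).
(b)–(f): forbidden (parity, ΔS).
(c)–(d): forbidden (parity, ΔL, ΔJ).
(c)–(e): forbidden (parity, ΔS).
(c)–(f): forbidden (parity, ΔS, ΔL).
(d)–(e): forbidden (parity, ΔS, ΔL, ΔJ).
(d)–(f): forbidden (parity, ΔS).
(e)–(f): forbidden (parity).
Allowed pairs: 0 of 15.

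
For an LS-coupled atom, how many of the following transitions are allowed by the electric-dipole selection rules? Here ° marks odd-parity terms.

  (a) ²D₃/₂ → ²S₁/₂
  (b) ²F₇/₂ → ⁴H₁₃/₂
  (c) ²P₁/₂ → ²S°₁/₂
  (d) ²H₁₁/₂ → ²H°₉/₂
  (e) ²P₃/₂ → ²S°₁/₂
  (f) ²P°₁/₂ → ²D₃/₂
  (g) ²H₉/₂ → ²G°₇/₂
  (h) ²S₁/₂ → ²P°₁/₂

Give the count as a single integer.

(a) forbidden (parity, ΔL fail)
(b) forbidden (parity, ΔS, ΔL, ΔJ fail)
(c) allowed
(d) allowed
(e) allowed
(f) allowed
(g) allowed
(h) allowed
Total allowed: 6 of 8.

6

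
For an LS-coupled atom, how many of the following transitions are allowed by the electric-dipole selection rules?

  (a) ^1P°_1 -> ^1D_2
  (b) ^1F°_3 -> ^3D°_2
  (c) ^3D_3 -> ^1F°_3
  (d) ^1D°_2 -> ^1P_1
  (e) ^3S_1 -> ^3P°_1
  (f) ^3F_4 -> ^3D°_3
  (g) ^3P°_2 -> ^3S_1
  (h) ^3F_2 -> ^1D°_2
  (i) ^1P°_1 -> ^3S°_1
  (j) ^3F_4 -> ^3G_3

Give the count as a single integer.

(a) allowed
(b) forbidden (parity, ΔS fail)
(c) forbidden (ΔS fails)
(d) allowed
(e) allowed
(f) allowed
(g) allowed
(h) forbidden (ΔS fails)
(i) forbidden (parity, ΔS fail)
(j) forbidden (parity fails)
Total allowed: 5 of 10.

5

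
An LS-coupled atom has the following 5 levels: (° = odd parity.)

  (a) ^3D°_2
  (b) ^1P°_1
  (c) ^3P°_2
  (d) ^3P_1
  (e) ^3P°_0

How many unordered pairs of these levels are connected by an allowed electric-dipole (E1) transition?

3

(a)–(b): forbidden (parity, ΔS).
(a)–(c): forbidden (parity).
(a)–(d): allowed.
(a)–(e): forbidden (parity, ΔJ).
(b)–(c): forbidden (parity, ΔS).
(b)–(d): forbidden (ΔS).
(b)–(e): forbidden (parity, ΔS).
(c)–(d): allowed.
(c)–(e): forbidden (parity, ΔJ).
(d)–(e): allowed.
Allowed pairs: 3 of 10.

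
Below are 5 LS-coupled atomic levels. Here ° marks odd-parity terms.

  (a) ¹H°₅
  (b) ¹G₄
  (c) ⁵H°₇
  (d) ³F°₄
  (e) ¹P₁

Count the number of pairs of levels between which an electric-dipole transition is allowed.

(a)–(b): allowed.
(a)–(c): forbidden (parity, ΔS, ΔJ).
(a)–(d): forbidden (parity, ΔS, ΔL).
(a)–(e): forbidden (ΔL, ΔJ).
(b)–(c): forbidden (ΔS, ΔJ).
(b)–(d): forbidden (ΔS).
(b)–(e): forbidden (parity, ΔL, ΔJ).
(c)–(d): forbidden (parity, ΔS, ΔL, ΔJ).
(c)–(e): forbidden (ΔS, ΔL, ΔJ).
(d)–(e): forbidden (ΔS, ΔL, ΔJ).
Allowed pairs: 1 of 10.

1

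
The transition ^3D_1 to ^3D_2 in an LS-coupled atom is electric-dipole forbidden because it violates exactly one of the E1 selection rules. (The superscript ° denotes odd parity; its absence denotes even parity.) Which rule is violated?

parity

Initial level: S=1, L=2, J=1, parity even. Final level: S=1, L=2, J=2, parity even.
Parity must change: even → even — fails.
ΔS = 0: S: 1 → 1 — passes.
ΔL = 0, ±1 (not L=0↔0): L: 2 → 2, ΔL = +0 — passes.
ΔJ = 0, ±1 (not J=0↔0): J: 1 → 2, ΔJ = +1 — passes.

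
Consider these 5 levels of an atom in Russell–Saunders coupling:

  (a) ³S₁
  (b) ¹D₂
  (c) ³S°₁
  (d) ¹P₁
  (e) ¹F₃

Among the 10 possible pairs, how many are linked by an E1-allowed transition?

0

(a)–(b): forbidden (parity, ΔS, ΔL).
(a)–(c): forbidden (ΔL).
(a)–(d): forbidden (parity, ΔS).
(a)–(e): forbidden (parity, ΔS, ΔL, ΔJ).
(b)–(c): forbidden (ΔS, ΔL).
(b)–(d): forbidden (parity).
(b)–(e): forbidden (parity).
(c)–(d): forbidden (ΔS).
(c)–(e): forbidden (ΔS, ΔL, ΔJ).
(d)–(e): forbidden (parity, ΔL, ΔJ).
Allowed pairs: 0 of 10.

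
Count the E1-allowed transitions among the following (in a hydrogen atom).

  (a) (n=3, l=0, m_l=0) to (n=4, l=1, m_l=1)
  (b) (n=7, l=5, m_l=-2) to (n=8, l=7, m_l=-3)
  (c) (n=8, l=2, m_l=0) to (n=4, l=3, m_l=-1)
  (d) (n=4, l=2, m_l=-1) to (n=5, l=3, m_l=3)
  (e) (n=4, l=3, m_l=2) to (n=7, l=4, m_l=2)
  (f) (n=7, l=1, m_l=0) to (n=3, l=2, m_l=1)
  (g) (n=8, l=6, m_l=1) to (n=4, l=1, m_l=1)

4

(a) allowed
(b) forbidden — Δl = +2 (E1 requires Δl = ±1)
(c) allowed
(d) forbidden — Δm_l = +4 (E1 requires Δm_l = 0, ±1)
(e) allowed
(f) allowed
(g) forbidden — Δl = -5 (E1 requires Δl = ±1)
Total allowed: 4 of 7.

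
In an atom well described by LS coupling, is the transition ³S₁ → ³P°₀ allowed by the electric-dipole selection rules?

allowed

Parity must change: even → odd — ✓.
ΔS = 0: S: 1 → 1 — ✓.
ΔL = 0, ±1 (not L=0↔0): L: 0 → 1, ΔL = +1 — ✓.
ΔJ = 0, ±1 (not J=0↔0): J: 1 → 0, ΔJ = -1 — ✓.
All four E1 rules are satisfied.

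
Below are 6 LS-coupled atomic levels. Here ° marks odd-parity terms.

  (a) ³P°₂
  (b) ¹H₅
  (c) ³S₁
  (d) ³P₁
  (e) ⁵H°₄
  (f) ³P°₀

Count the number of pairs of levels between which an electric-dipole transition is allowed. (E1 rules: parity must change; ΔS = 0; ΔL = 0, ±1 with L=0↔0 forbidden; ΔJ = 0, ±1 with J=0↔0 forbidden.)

(a)–(b): forbidden (ΔS, ΔL, ΔJ).
(a)–(c): allowed.
(a)–(d): allowed.
(a)–(e): forbidden (parity, ΔS, ΔL, ΔJ).
(a)–(f): forbidden (parity, ΔJ).
(b)–(c): forbidden (parity, ΔS, ΔL, ΔJ).
(b)–(d): forbidden (parity, ΔS, ΔL, ΔJ).
(b)–(e): forbidden (ΔS).
(b)–(f): forbidden (ΔS, ΔL, ΔJ).
(c)–(d): forbidden (parity).
(c)–(e): forbidden (ΔS, ΔL, ΔJ).
(c)–(f): allowed.
(d)–(e): forbidden (ΔS, ΔL, ΔJ).
(d)–(f): allowed.
(e)–(f): forbidden (parity, ΔS, ΔL, ΔJ).
Allowed pairs: 4 of 15.

4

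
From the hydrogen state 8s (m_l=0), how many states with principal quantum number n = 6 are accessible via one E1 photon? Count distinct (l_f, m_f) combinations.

E1 requires Δl = ±1, so l_f ∈ {-1, 1}; with 0 ≤ l_f ≤ n_f−1 = 5, the allowed l_f values are {1}.
For l_f = 1: m_f ∈ {m_i−1, m_i, m_i+1} ∩ [−1, 1] = {-1, 0, 1} → 3 states.
Total: 3.

3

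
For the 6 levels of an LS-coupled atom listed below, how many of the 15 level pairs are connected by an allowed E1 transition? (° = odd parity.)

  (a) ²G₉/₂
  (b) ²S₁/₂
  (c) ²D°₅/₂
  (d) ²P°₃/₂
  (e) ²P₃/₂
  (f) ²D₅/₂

5

(a)–(b): forbidden (parity, ΔL, ΔJ).
(a)–(c): forbidden (ΔL, ΔJ).
(a)–(d): forbidden (ΔL, ΔJ).
(a)–(e): forbidden (parity, ΔL, ΔJ).
(a)–(f): forbidden (parity, ΔL, ΔJ).
(b)–(c): forbidden (ΔL, ΔJ).
(b)–(d): allowed.
(b)–(e): forbidden (parity).
(b)–(f): forbidden (parity, ΔL, ΔJ).
(c)–(d): forbidden (parity).
(c)–(e): allowed.
(c)–(f): allowed.
(d)–(e): allowed.
(d)–(f): allowed.
(e)–(f): forbidden (parity).
Allowed pairs: 5 of 15.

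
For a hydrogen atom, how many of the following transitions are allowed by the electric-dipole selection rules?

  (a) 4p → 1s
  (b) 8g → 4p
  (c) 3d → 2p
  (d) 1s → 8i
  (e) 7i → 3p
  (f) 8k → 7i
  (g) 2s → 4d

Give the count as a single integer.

(a) allowed
(b) forbidden — Δl = -3 (E1 requires Δl = ±1)
(c) allowed
(d) forbidden — Δl = +6 (E1 requires Δl = ±1)
(e) forbidden — Δl = -5 (E1 requires Δl = ±1)
(f) allowed
(g) forbidden — Δl = +2 (E1 requires Δl = ±1)
Total allowed: 3 of 7.

3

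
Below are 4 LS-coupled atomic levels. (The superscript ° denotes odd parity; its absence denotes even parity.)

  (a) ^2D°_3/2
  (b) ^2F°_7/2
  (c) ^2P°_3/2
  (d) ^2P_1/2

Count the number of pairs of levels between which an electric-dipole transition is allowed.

2

(a)–(b): forbidden (parity, ΔJ).
(a)–(c): forbidden (parity).
(a)–(d): allowed.
(b)–(c): forbidden (parity, ΔL, ΔJ).
(b)–(d): forbidden (ΔL, ΔJ).
(c)–(d): allowed.
Allowed pairs: 2 of 6.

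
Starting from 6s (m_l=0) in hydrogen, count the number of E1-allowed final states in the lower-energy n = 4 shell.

3

E1 requires Δl = ±1, so l_f ∈ {-1, 1}; with 0 ≤ l_f ≤ n_f−1 = 3, the allowed l_f values are {1}.
For l_f = 1: m_f ∈ {m_i−1, m_i, m_i+1} ∩ [−1, 1] = {-1, 0, 1} → 3 states.
Total: 3.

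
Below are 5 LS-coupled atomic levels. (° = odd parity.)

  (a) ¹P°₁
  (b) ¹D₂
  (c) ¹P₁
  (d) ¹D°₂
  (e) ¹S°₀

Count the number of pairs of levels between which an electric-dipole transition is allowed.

5

(a)–(b): allowed.
(a)–(c): allowed.
(a)–(d): forbidden (parity).
(a)–(e): forbidden (parity).
(b)–(c): forbidden (parity).
(b)–(d): allowed.
(b)–(e): forbidden (ΔL, ΔJ).
(c)–(d): allowed.
(c)–(e): allowed.
(d)–(e): forbidden (parity, ΔL, ΔJ).
Allowed pairs: 5 of 10.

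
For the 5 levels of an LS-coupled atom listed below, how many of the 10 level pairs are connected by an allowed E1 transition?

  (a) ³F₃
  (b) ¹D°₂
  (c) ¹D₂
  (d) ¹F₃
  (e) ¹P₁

(a)–(b): forbidden (ΔS).
(a)–(c): forbidden (parity, ΔS).
(a)–(d): forbidden (parity, ΔS).
(a)–(e): forbidden (parity, ΔS, ΔL, ΔJ).
(b)–(c): allowed.
(b)–(d): allowed.
(b)–(e): allowed.
(c)–(d): forbidden (parity).
(c)–(e): forbidden (parity).
(d)–(e): forbidden (parity, ΔL, ΔJ).
Allowed pairs: 3 of 10.

3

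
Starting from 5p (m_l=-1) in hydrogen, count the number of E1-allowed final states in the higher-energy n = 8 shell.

E1 requires Δl = ±1, so l_f ∈ {0, 2}; with 0 ≤ l_f ≤ n_f−1 = 7, the allowed l_f values are {0, 2}.
For l_f = 0: m_f ∈ {m_i−1, m_i, m_i+1} ∩ [−0, 0] = {0} → 1 state.
For l_f = 2: m_f ∈ {m_i−1, m_i, m_i+1} ∩ [−2, 2] = {-2, -1, 0} → 3 states.
Total: 4.

4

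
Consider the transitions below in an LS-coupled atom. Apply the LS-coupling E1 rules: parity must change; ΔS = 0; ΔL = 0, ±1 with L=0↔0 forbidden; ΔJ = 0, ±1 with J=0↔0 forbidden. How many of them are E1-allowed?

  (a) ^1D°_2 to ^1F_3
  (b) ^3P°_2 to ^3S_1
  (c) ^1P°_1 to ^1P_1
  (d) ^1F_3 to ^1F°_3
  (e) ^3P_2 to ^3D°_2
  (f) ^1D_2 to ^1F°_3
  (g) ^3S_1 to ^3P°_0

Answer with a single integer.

(a) allowed
(b) allowed
(c) allowed
(d) allowed
(e) allowed
(f) allowed
(g) allowed
Total allowed: 7 of 7.

7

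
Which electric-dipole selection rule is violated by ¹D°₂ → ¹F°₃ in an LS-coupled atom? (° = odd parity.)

ΔS = 0: S: 0 → 0 — passes.
ΔL = 0, ±1 (not L=0↔0): L: 2 → 3, ΔL = +1 — passes.
ΔJ = 0, ±1 (not J=0↔0): J: 2 → 3, ΔJ = +1 — passes.
Parity must change: odd → odd — fails.

parity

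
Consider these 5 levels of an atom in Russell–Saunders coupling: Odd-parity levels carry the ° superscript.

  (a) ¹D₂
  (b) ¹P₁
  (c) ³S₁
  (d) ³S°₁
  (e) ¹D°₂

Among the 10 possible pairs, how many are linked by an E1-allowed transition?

2

(a)–(b): forbidden (parity).
(a)–(c): forbidden (parity, ΔS, ΔL).
(a)–(d): forbidden (ΔS, ΔL).
(a)–(e): allowed.
(b)–(c): forbidden (parity, ΔS).
(b)–(d): forbidden (ΔS).
(b)–(e): allowed.
(c)–(d): forbidden (ΔL).
(c)–(e): forbidden (ΔS, ΔL).
(d)–(e): forbidden (parity, ΔS, ΔL).
Allowed pairs: 2 of 10.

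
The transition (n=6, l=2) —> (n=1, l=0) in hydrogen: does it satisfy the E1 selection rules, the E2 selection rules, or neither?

E2

Δl = 0 − 2 = -2; l_i + l_f = 2.
E1 (Δl = ±1): not satisfied.
E2 (Δl = 0,±2, l_i+l_f ≥ 2): satisfied.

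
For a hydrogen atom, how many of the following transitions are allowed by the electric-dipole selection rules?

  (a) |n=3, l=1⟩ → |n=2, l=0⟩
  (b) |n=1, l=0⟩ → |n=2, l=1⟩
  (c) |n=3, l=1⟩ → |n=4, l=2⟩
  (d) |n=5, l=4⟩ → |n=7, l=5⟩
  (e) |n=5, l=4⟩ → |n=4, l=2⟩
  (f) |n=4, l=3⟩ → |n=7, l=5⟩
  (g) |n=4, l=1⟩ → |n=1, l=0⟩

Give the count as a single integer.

(a) allowed
(b) allowed
(c) allowed
(d) allowed
(e) forbidden — Δl = -2 (E1 requires Δl = ±1)
(f) forbidden — Δl = +2 (E1 requires Δl = ±1)
(g) allowed
Total allowed: 5 of 7.

5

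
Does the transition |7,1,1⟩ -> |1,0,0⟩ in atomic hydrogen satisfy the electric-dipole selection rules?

allowed

Δl = 0 − 1 = -1; the E1 rule Δl = ±1 is ok.
m_l: 1 → 0 (Δm_l = -1). |Δm_l| ≤ 1 ok.
All E1 selection rules are satisfied.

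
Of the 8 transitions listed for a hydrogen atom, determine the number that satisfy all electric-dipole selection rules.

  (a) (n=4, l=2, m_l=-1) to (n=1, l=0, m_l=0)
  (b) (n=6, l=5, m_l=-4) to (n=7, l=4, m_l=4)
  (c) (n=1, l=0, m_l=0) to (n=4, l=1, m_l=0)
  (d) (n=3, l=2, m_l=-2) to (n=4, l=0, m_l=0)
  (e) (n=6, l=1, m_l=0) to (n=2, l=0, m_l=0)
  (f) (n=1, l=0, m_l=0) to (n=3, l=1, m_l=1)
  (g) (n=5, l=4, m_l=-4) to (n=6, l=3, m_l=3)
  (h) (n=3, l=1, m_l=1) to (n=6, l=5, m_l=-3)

(a) forbidden — Δl = -2 (E1 requires Δl = ±1)
(b) forbidden — Δm_l = +8 (E1 requires Δm_l = 0, ±1)
(c) allowed
(d) forbidden — Δl = -2 (E1 requires Δl = ±1); Δm_l = +2 (E1 requires Δm_l = 0, ±1)
(e) allowed
(f) allowed
(g) forbidden — Δm_l = +7 (E1 requires Δm_l = 0, ±1)
(h) forbidden — Δl = +4 (E1 requires Δl = ±1); Δm_l = -4 (E1 requires Δm_l = 0, ±1)
Total allowed: 3 of 8.

3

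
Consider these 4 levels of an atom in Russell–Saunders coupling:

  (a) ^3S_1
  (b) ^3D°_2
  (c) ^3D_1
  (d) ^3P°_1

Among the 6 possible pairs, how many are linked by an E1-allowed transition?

3

(a)–(b): forbidden (ΔL).
(a)–(c): forbidden (parity, ΔL).
(a)–(d): allowed.
(b)–(c): allowed.
(b)–(d): forbidden (parity).
(c)–(d): allowed.
Allowed pairs: 3 of 6.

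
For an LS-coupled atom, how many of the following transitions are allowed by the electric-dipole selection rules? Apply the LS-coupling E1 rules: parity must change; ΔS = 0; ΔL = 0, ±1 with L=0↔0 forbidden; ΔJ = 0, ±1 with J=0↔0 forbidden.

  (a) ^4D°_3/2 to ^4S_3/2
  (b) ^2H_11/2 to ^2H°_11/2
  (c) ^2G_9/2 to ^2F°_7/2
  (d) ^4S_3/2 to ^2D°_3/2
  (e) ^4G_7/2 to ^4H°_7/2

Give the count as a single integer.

3

(a) forbidden (ΔL fails)
(b) allowed
(c) allowed
(d) forbidden (ΔS, ΔL fail)
(e) allowed
Total allowed: 3 of 5.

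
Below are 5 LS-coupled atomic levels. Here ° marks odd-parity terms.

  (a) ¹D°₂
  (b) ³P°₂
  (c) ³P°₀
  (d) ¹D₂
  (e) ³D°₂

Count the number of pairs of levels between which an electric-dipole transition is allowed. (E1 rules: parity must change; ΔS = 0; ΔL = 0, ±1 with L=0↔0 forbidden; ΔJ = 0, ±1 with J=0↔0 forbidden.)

1

(a)–(b): forbidden (parity, ΔS).
(a)–(c): forbidden (parity, ΔS, ΔJ).
(a)–(d): allowed.
(a)–(e): forbidden (parity, ΔS).
(b)–(c): forbidden (parity, ΔJ).
(b)–(d): forbidden (ΔS).
(b)–(e): forbidden (parity).
(c)–(d): forbidden (ΔS, ΔJ).
(c)–(e): forbidden (parity, ΔJ).
(d)–(e): forbidden (ΔS).
Allowed pairs: 1 of 10.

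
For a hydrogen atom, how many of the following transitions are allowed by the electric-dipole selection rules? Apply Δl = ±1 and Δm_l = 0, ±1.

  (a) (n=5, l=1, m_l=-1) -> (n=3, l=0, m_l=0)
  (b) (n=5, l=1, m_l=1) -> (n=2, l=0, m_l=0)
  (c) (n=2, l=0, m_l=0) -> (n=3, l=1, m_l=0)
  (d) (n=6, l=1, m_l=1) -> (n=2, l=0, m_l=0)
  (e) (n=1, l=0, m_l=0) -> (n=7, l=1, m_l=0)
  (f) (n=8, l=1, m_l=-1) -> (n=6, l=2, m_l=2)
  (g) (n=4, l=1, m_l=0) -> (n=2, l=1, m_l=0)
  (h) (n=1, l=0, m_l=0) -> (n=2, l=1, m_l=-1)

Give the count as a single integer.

(a) allowed
(b) allowed
(c) allowed
(d) allowed
(e) allowed
(f) forbidden — Δm_l = +3 (E1 requires Δm_l = 0, ±1)
(g) forbidden — Δl = +0 (E1 requires Δl = ±1)
(h) allowed
Total allowed: 6 of 8.

6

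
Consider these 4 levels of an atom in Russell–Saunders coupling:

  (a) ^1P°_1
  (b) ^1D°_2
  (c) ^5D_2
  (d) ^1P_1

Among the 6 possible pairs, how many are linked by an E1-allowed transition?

2

(a)–(b): forbidden (parity).
(a)–(c): forbidden (ΔS).
(a)–(d): allowed.
(b)–(c): forbidden (ΔS).
(b)–(d): allowed.
(c)–(d): forbidden (parity, ΔS).
Allowed pairs: 2 of 6.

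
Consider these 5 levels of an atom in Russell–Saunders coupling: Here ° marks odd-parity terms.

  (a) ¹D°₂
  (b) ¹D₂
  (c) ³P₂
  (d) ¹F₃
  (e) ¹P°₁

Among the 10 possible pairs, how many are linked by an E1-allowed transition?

3

(a)–(b): allowed.
(a)–(c): forbidden (ΔS).
(a)–(d): allowed.
(a)–(e): forbidden (parity).
(b)–(c): forbidden (parity, ΔS).
(b)–(d): forbidden (parity).
(b)–(e): allowed.
(c)–(d): forbidden (parity, ΔS, ΔL).
(c)–(e): forbidden (ΔS).
(d)–(e): forbidden (ΔL, ΔJ).
Allowed pairs: 3 of 10.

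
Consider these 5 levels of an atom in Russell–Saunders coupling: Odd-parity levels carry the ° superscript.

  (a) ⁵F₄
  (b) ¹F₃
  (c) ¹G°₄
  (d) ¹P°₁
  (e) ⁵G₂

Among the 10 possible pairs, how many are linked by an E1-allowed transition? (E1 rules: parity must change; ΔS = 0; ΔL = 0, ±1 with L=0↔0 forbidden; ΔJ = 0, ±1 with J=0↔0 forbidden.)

(a)–(b): forbidden (parity, ΔS).
(a)–(c): forbidden (ΔS).
(a)–(d): forbidden (ΔS, ΔL, ΔJ).
(a)–(e): forbidden (parity, ΔJ).
(b)–(c): allowed.
(b)–(d): forbidden (ΔL, ΔJ).
(b)–(e): forbidden (parity, ΔS).
(c)–(d): forbidden (parity, ΔL, ΔJ).
(c)–(e): forbidden (ΔS, ΔJ).
(d)–(e): forbidden (ΔS, ΔL).
Allowed pairs: 1 of 10.

1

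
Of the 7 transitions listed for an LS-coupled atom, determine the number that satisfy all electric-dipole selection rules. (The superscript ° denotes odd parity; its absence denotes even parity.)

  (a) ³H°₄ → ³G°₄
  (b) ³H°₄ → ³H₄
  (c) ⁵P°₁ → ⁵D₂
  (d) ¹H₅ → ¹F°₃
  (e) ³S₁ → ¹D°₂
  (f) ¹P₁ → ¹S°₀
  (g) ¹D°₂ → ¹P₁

(a) forbidden (parity fails)
(b) allowed
(c) allowed
(d) forbidden (ΔL, ΔJ fail)
(e) forbidden (ΔS, ΔL fail)
(f) allowed
(g) allowed
Total allowed: 4 of 7.

4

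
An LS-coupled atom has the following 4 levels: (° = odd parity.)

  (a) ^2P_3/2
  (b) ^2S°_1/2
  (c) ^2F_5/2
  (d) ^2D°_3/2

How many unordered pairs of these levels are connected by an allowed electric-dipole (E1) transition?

(a)–(b): allowed.
(a)–(c): forbidden (parity, ΔL).
(a)–(d): allowed.
(b)–(c): forbidden (ΔL, ΔJ).
(b)–(d): forbidden (parity, ΔL).
(c)–(d): allowed.
Allowed pairs: 3 of 6.

3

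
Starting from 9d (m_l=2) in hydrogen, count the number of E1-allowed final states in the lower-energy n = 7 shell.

4

E1 requires Δl = ±1, so l_f ∈ {1, 3}; with 0 ≤ l_f ≤ n_f−1 = 6, the allowed l_f values are {1, 3}.
For l_f = 1: m_f ∈ {m_i−1, m_i, m_i+1} ∩ [−1, 1] = {1} → 1 state.
For l_f = 3: m_f ∈ {m_i−1, m_i, m_i+1} ∩ [−3, 3] = {1, 2, 3} → 3 states.
Total: 4.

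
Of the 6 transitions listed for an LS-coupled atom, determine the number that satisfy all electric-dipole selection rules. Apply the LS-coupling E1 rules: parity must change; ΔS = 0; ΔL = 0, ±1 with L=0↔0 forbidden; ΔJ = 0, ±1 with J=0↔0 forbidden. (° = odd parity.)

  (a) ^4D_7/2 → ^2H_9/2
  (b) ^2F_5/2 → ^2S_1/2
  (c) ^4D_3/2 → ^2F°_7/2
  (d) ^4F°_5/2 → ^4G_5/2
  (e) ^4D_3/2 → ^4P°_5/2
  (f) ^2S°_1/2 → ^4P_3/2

(a) forbidden (parity, ΔS, ΔL fail)
(b) forbidden (parity, ΔL, ΔJ fail)
(c) forbidden (ΔS, ΔJ fail)
(d) allowed
(e) allowed
(f) forbidden (ΔS fails)
Total allowed: 2 of 6.

2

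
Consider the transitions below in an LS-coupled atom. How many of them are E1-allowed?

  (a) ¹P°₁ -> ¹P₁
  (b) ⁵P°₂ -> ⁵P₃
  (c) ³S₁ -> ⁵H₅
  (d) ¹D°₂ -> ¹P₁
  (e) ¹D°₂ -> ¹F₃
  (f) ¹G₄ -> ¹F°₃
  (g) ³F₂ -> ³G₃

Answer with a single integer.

(a) allowed
(b) allowed
(c) forbidden (parity, ΔS, ΔL, ΔJ fail)
(d) allowed
(e) allowed
(f) allowed
(g) forbidden (parity fails)
Total allowed: 5 of 7.

5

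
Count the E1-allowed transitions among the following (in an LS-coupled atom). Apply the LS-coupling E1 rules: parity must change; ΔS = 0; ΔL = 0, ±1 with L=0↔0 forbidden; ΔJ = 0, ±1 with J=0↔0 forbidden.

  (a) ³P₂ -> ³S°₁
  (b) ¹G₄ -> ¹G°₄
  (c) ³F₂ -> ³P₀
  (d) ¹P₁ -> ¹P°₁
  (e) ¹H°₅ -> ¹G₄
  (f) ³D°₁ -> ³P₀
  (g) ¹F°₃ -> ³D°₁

5

(a) allowed
(b) allowed
(c) forbidden (parity, ΔL, ΔJ fail)
(d) allowed
(e) allowed
(f) allowed
(g) forbidden (parity, ΔS, ΔJ fail)
Total allowed: 5 of 7.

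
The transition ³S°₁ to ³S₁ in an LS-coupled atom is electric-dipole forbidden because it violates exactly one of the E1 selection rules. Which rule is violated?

the L=0 ↔ L=0 exclusion

Reading off the term symbols: S 1→1, L 0→0, J 1→1, parity odd→even.
ΔS = 0: S: 1 → 1 — ✓.
ΔL = 0, ±1 (not L=0↔0): L: 0 → 0, ΔL = +0 — ✗.
ΔJ = 0, ±1 (not J=0↔0): J: 1 → 1, ΔJ = +0 — ✓.
Parity must change: odd → even — ✓.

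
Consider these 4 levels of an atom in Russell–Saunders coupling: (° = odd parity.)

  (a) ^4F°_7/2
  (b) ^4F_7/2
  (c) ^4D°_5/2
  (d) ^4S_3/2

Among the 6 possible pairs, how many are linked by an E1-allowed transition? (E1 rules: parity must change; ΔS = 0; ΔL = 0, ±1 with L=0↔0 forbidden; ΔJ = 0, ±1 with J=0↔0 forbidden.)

2

(a)–(b): allowed.
(a)–(c): forbidden (parity).
(a)–(d): forbidden (ΔL, ΔJ).
(b)–(c): allowed.
(b)–(d): forbidden (parity, ΔL, ΔJ).
(c)–(d): forbidden (ΔL).
Allowed pairs: 2 of 6.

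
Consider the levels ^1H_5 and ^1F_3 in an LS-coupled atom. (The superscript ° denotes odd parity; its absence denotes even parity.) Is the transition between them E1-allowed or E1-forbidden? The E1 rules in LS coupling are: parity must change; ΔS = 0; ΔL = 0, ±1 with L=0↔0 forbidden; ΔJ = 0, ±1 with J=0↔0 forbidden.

Parity must change: even → even — ✗.
ΔS = 0: S: 0 → 0 — ✓.
ΔL = 0, ±1 (not L=0↔0): L: 5 → 3, ΔL = -2 — ✗.
ΔJ = 0, ±1 (not J=0↔0): J: 5 → 3, ΔJ = -2 — ✗.
Rule(s) violated: parity, ΔL, ΔJ.

forbidden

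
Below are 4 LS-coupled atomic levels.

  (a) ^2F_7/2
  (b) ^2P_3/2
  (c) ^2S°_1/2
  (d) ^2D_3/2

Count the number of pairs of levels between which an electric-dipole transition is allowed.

1

(a)–(b): forbidden (parity, ΔL, ΔJ).
(a)–(c): forbidden (ΔL, ΔJ).
(a)–(d): forbidden (parity, ΔJ).
(b)–(c): allowed.
(b)–(d): forbidden (parity).
(c)–(d): forbidden (ΔL).
Allowed pairs: 1 of 6.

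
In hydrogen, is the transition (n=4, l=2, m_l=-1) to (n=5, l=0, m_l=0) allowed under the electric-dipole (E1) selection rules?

Δl = 0 − 2 = -2; the E1 rule Δl = ±1 is violated.
Δm_l = 0 − (-1) = +1. E1 requires Δm_l = 0, ±1: satisfied.
The transition is electric-dipole forbidden.

forbidden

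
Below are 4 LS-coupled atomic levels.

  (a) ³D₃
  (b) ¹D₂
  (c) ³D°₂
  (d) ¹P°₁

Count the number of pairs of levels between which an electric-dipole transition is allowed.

2

(a)–(b): forbidden (parity, ΔS).
(a)–(c): allowed.
(a)–(d): forbidden (ΔS, ΔJ).
(b)–(c): forbidden (ΔS).
(b)–(d): allowed.
(c)–(d): forbidden (parity, ΔS).
Allowed pairs: 2 of 6.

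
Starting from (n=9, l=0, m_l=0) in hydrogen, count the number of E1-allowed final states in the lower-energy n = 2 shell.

3

E1 requires Δl = ±1, so l_f ∈ {-1, 1}; with 0 ≤ l_f ≤ n_f−1 = 1, the allowed l_f values are {1}.
For l_f = 1: m_f ∈ {m_i−1, m_i, m_i+1} ∩ [−1, 1] = {-1, 0, 1} → 3 states.
Total: 3.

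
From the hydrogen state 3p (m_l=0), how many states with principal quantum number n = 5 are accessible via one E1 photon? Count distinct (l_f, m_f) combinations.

E1 requires Δl = ±1, so l_f ∈ {0, 2}; with 0 ≤ l_f ≤ n_f−1 = 4, the allowed l_f values are {0, 2}.
For l_f = 0: m_f ∈ {m_i−1, m_i, m_i+1} ∩ [−0, 0] = {0} → 1 state.
For l_f = 2: m_f ∈ {m_i−1, m_i, m_i+1} ∩ [−2, 2] = {-1, 0, 1} → 3 states.
Total: 4.

4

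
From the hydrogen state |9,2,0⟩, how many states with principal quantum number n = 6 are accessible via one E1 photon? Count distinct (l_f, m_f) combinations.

6

E1 requires Δl = ±1, so l_f ∈ {1, 3}; with 0 ≤ l_f ≤ n_f−1 = 5, the allowed l_f values are {1, 3}.
For l_f = 1: m_f ∈ {m_i−1, m_i, m_i+1} ∩ [−1, 1] = {-1, 0, 1} → 3 states.
For l_f = 3: m_f ∈ {m_i−1, m_i, m_i+1} ∩ [−3, 3] = {-1, 0, 1} → 3 states.
Total: 6.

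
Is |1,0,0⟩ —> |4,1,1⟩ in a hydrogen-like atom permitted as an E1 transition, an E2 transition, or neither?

E1

Δl = 1 − 0 = +1; l_i + l_f = 1.
Δm_l = +1.
E1 (Δl = ±1, |Δm_l| ≤ 1): satisfied.
E2 (Δl = 0,±2, l_i+l_f ≥ 2, |Δm_l| ≤ 2): not satisfied.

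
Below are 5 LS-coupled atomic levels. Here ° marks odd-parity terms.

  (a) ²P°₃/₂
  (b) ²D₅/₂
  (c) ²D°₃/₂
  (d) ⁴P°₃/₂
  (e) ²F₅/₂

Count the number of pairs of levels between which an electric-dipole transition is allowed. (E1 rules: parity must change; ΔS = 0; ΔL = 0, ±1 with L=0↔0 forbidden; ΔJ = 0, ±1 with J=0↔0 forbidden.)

3

(a)–(b): allowed.
(a)–(c): forbidden (parity).
(a)–(d): forbidden (parity, ΔS).
(a)–(e): forbidden (ΔL).
(b)–(c): allowed.
(b)–(d): forbidden (ΔS).
(b)–(e): forbidden (parity).
(c)–(d): forbidden (parity, ΔS).
(c)–(e): allowed.
(d)–(e): forbidden (ΔS, ΔL).
Allowed pairs: 3 of 10.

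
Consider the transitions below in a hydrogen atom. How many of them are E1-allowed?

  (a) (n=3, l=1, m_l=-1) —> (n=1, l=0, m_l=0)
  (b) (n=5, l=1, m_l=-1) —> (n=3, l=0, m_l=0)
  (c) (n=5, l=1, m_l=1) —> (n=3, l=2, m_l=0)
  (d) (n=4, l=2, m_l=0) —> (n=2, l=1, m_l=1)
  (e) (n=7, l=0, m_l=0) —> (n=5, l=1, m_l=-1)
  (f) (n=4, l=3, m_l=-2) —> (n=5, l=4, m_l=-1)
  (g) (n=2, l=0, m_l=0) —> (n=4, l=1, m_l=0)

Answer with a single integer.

(a) allowed
(b) allowed
(c) allowed
(d) allowed
(e) allowed
(f) allowed
(g) allowed
Total allowed: 7 of 7.

7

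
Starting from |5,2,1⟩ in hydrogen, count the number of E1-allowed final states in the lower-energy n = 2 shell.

2

E1 requires Δl = ±1, so l_f ∈ {1, 3}; with 0 ≤ l_f ≤ n_f−1 = 1, the allowed l_f values are {1}.
For l_f = 1: m_f ∈ {m_i−1, m_i, m_i+1} ∩ [−1, 1] = {0, 1} → 2 states.
Total: 2.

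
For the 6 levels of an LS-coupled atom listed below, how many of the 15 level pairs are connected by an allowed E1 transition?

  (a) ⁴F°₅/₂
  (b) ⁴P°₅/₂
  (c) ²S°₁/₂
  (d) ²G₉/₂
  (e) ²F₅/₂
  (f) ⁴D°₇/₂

(a)–(b): forbidden (parity, ΔL).
(a)–(c): forbidden (parity, ΔS, ΔL, ΔJ).
(a)–(d): forbidden (ΔS, ΔJ).
(a)–(e): forbidden (ΔS).
(a)–(f): forbidden (parity).
(b)–(c): forbidden (parity, ΔS, ΔJ).
(b)–(d): forbidden (ΔS, ΔL, ΔJ).
(b)–(e): forbidden (ΔS, ΔL).
(b)–(f): forbidden (parity).
(c)–(d): forbidden (ΔL, ΔJ).
(c)–(e): forbidden (ΔL, ΔJ).
(c)–(f): forbidden (parity, ΔS, ΔL, ΔJ).
(d)–(e): forbidden (parity, ΔJ).
(d)–(f): forbidden (ΔS, ΔL).
(e)–(f): forbidden (ΔS).
Allowed pairs: 0 of 15.

0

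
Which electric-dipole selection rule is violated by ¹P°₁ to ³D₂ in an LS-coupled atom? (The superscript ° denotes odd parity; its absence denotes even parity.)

Initial level: S=0, L=1, J=1, parity odd. Final level: S=1, L=2, J=2, parity even.
ΔJ = 0, ±1 (not J=0↔0): J: 1 → 2, ΔJ = +1 — satisfied.
ΔS = 0: S: 0 → 1 — violated.
ΔL = 0, ±1 (not L=0↔0): L: 1 → 2, ΔL = +1 — satisfied.
Parity must change: odd → even — satisfied.

the ΔS = 0 rule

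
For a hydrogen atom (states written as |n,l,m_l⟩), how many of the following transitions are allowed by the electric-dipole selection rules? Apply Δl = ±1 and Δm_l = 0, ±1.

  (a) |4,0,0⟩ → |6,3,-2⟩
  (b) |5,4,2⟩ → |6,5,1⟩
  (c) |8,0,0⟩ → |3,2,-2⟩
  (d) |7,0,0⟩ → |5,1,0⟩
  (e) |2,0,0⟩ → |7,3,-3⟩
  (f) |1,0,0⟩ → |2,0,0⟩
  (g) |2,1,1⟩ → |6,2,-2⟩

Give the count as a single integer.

(a) forbidden — Δl = +3 (E1 requires Δl = ±1); Δm_l = -2 (E1 requires Δm_l = 0, ±1)
(b) allowed
(c) forbidden — Δl = +2 (E1 requires Δl = ±1); Δm_l = -2 (E1 requires Δm_l = 0, ±1)
(d) allowed
(e) forbidden — Δl = +3 (E1 requires Δl = ±1); Δm_l = -3 (E1 requires Δm_l = 0, ±1)
(f) forbidden — Δl = +0 (E1 requires Δl = ±1)
(g) forbidden — Δm_l = -3 (E1 requires Δm_l = 0, ±1)
Total allowed: 2 of 7.

2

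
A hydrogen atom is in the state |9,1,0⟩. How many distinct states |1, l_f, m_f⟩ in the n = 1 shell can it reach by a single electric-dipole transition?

1

E1 requires Δl = ±1, so l_f ∈ {0, 2}; with 0 ≤ l_f ≤ n_f−1 = 0, the allowed l_f values are {0}.
For l_f = 0: m_f ∈ {m_i−1, m_i, m_i+1} ∩ [−0, 0] = {0} → 1 state.
Total: 1.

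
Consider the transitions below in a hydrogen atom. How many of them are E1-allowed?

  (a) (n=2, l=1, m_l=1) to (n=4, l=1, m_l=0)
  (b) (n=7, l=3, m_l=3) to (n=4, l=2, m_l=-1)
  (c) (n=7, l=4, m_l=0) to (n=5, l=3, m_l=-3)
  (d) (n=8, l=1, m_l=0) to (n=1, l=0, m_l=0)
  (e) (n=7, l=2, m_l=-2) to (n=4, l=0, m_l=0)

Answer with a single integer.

1

(a) forbidden — Δl = +0 (E1 requires Δl = ±1)
(b) forbidden — Δm_l = -4 (E1 requires Δm_l = 0, ±1)
(c) forbidden — Δm_l = -3 (E1 requires Δm_l = 0, ±1)
(d) allowed
(e) forbidden — Δl = -2 (E1 requires Δl = ±1); Δm_l = +2 (E1 requires Δm_l = 0, ±1)
Total allowed: 1 of 5.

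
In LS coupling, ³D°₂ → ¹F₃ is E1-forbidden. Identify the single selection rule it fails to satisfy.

Initial level: S=1, L=2, J=2, parity odd. Final level: S=0, L=3, J=3, parity even.
ΔJ = 0, ±1 (not J=0↔0): J: 2 → 3, ΔJ = +1 — satisfied.
Parity must change: odd → even — satisfied.
ΔS = 0: S: 1 → 0 — violated.
ΔL = 0, ±1 (not L=0↔0): L: 2 → 3, ΔL = +1 — satisfied.

the ΔS = 0 rule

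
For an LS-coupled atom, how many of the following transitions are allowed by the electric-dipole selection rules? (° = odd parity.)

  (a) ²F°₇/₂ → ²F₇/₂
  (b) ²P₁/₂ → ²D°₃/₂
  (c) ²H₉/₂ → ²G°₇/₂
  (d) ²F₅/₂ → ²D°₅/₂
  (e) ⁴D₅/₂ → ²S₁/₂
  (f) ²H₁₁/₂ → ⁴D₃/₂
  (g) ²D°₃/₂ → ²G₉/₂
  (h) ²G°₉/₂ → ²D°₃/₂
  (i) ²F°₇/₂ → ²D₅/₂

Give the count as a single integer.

(a) allowed
(b) allowed
(c) allowed
(d) allowed
(e) forbidden (parity, ΔS, ΔL, ΔJ fail)
(f) forbidden (parity, ΔS, ΔL, ΔJ fail)
(g) forbidden (ΔL, ΔJ fail)
(h) forbidden (parity, ΔL, ΔJ fail)
(i) allowed
Total allowed: 5 of 9.

5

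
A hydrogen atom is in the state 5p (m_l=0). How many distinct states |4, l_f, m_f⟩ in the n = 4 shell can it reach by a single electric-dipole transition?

4

E1 requires Δl = ±1, so l_f ∈ {0, 2}; with 0 ≤ l_f ≤ n_f−1 = 3, the allowed l_f values are {0, 2}.
For l_f = 0: m_f ∈ {m_i−1, m_i, m_i+1} ∩ [−0, 0] = {0} → 1 state.
For l_f = 2: m_f ∈ {m_i−1, m_i, m_i+1} ∩ [−2, 2] = {-1, 0, 1} → 3 states.
Total: 4.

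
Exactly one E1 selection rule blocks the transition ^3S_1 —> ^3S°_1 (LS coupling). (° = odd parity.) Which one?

Initial level: S=1, L=0, J=1, parity even. Final level: S=1, L=0, J=1, parity odd.
Parity must change: even → odd — ok.
ΔS = 0: S: 1 → 1 — ok.
ΔL = 0, ±1 (not L=0↔0): L: 0 → 0, ΔL = +0 — fails.
ΔJ = 0, ±1 (not J=0↔0): J: 1 → 1, ΔJ = +0 — ok.

the L=0 ↔ L=0 exclusion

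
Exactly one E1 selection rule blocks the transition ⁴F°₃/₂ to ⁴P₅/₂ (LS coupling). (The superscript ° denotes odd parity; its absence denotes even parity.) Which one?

the ΔL = 0, ±1 rule

Initial level: S=3/2, L=3, J=3/2, parity odd. Final level: S=3/2, L=1, J=5/2, parity even.
Parity must change: odd → even — passes.
ΔS = 0: S: 3/2 → 3/2 — passes.
ΔL = 0, ±1 (not L=0↔0): L: 3 → 1, ΔL = -2 — fails.
ΔJ = 0, ±1 (not J=0↔0): J: 3/2 → 5/2, ΔJ = +1 — passes.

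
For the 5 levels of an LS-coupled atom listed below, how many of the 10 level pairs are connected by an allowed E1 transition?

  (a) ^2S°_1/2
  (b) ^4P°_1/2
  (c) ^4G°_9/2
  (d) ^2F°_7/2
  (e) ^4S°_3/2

(a)–(b): forbidden (parity, ΔS).
(a)–(c): forbidden (parity, ΔS, ΔL, ΔJ).
(a)–(d): forbidden (parity, ΔL, ΔJ).
(a)–(e): forbidden (parity, ΔS, ΔL).
(b)–(c): forbidden (parity, ΔL, ΔJ).
(b)–(d): forbidden (parity, ΔS, ΔL, ΔJ).
(b)–(e): forbidden (parity).
(c)–(d): forbidden (parity, ΔS).
(c)–(e): forbidden (parity, ΔL, ΔJ).
(d)–(e): forbidden (parity, ΔS, ΔL, ΔJ).
Allowed pairs: 0 of 10.

0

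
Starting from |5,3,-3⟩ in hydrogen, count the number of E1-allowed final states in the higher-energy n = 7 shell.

E1 requires Δl = ±1, so l_f ∈ {2, 4}; with 0 ≤ l_f ≤ n_f−1 = 6, the allowed l_f values are {2, 4}.
For l_f = 2: m_f ∈ {m_i−1, m_i, m_i+1} ∩ [−2, 2] = {-2} → 1 state.
For l_f = 4: m_f ∈ {m_i−1, m_i, m_i+1} ∩ [−4, 4] = {-4, -3, -2} → 3 states.
Total: 4.

4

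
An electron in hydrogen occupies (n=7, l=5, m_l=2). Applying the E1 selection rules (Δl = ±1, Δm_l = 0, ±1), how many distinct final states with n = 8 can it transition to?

E1 requires Δl = ±1, so l_f ∈ {4, 6}; with 0 ≤ l_f ≤ n_f−1 = 7, the allowed l_f values are {4, 6}.
For l_f = 4: m_f ∈ {m_i−1, m_i, m_i+1} ∩ [−4, 4] = {1, 2, 3} → 3 states.
For l_f = 6: m_f ∈ {m_i−1, m_i, m_i+1} ∩ [−6, 6] = {1, 2, 3} → 3 states.
Total: 6.

6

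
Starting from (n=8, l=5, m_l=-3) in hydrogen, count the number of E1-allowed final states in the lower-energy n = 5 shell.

E1 requires Δl = ±1, so l_f ∈ {4, 6}; with 0 ≤ l_f ≤ n_f−1 = 4, the allowed l_f values are {4}.
For l_f = 4: m_f ∈ {m_i−1, m_i, m_i+1} ∩ [−4, 4] = {-4, -3, -2} → 3 states.
Total: 3.

3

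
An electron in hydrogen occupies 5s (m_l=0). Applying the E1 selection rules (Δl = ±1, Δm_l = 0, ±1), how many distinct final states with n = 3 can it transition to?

E1 requires Δl = ±1, so l_f ∈ {-1, 1}; with 0 ≤ l_f ≤ n_f−1 = 2, the allowed l_f values are {1}.
For l_f = 1: m_f ∈ {m_i−1, m_i, m_i+1} ∩ [−1, 1] = {-1, 0, 1} → 3 states.
Total: 3.

3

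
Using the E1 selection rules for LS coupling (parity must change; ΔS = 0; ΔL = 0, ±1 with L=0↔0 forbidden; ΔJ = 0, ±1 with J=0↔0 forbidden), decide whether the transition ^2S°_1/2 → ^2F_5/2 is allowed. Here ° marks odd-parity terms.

Initial level: S=1/2, L=0, J=1/2, parity odd. Final level: S=1/2, L=3, J=5/2, parity even.
ΔJ = 0, ±1 (not J=0↔0): J: 1/2 → 5/2, ΔJ = +2 — fails.
ΔL = 0, ±1 (not L=0↔0): L: 0 → 3, ΔL = +3 — fails.
ΔS = 0: S: 1/2 → 1/2 — passes.
Parity must change: odd → even — passes.
Rule(s) violated: ΔL, ΔJ.

forbidden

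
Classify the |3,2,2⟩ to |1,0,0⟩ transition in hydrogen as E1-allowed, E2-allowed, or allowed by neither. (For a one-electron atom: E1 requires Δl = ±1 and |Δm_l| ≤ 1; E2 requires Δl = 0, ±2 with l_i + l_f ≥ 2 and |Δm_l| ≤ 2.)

E2

Δl = 0 − 2 = -2; l_i + l_f = 2.
Δm_l = -2.
E1 (Δl = ±1, |Δm_l| ≤ 1): not satisfied.
E2 (Δl = 0,±2, l_i+l_f ≥ 2, |Δm_l| ≤ 2): satisfied.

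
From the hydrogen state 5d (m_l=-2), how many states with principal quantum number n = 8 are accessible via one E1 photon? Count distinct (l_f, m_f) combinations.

4

E1 requires Δl = ±1, so l_f ∈ {1, 3}; with 0 ≤ l_f ≤ n_f−1 = 7, the allowed l_f values are {1, 3}.
For l_f = 1: m_f ∈ {m_i−1, m_i, m_i+1} ∩ [−1, 1] = {-1} → 1 state.
For l_f = 3: m_f ∈ {m_i−1, m_i, m_i+1} ∩ [−3, 3] = {-3, -2, -1} → 3 states.
Total: 4.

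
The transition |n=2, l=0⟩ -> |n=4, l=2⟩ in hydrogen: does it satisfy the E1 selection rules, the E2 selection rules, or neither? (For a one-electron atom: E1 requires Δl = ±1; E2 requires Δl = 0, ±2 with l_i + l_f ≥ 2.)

E2

Δl = 2 − 0 = +2; l_i + l_f = 2.
E1 (Δl = ±1): not satisfied.
E2 (Δl = 0,±2, l_i+l_f ≥ 2): satisfied.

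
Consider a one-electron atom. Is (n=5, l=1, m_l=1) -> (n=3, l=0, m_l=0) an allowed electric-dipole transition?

Initial l = 1, final l = 0, so Δl = -1. E1 requires Δl = ±1: passes.
Δm_l = 0 − (1) = -1. E1 requires Δm_l = 0, ±1: passes.
All E1 selection rules are satisfied.

allowed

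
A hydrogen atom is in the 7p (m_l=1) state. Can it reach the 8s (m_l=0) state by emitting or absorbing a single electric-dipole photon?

allowed

Δl = 0 − 1 = -1; the E1 rule Δl = ±1 is passes.
Δm_l = 0 − (1) = -1. E1 requires Δm_l = 0, ±1: passes.
All E1 selection rules are satisfied.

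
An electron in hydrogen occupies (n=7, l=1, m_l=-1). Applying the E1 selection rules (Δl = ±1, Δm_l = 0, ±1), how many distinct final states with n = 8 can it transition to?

4

E1 requires Δl = ±1, so l_f ∈ {0, 2}; with 0 ≤ l_f ≤ n_f−1 = 7, the allowed l_f values are {0, 2}.
For l_f = 0: m_f ∈ {m_i−1, m_i, m_i+1} ∩ [−0, 0] = {0} → 1 state.
For l_f = 2: m_f ∈ {m_i−1, m_i, m_i+1} ∩ [−2, 2] = {-2, -1, 0} → 3 states.
Total: 4.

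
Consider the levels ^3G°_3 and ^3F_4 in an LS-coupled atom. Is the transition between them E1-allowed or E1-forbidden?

allowed

Parity must change: odd → even — passes.
ΔS = 0: S: 1 → 1 — passes.
ΔL = 0, ±1 (not L=0↔0): L: 4 → 3, ΔL = -1 — passes.
ΔJ = 0, ±1 (not J=0↔0): J: 3 → 4, ΔJ = +1 — passes.
All four E1 rules are satisfied.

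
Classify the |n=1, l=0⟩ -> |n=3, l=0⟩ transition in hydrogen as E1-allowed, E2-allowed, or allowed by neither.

neither

Δl = 0 − 0 = +0; l_i + l_f = 0.
E1 (Δl = ±1): not satisfied.
E2 (Δl = 0,±2, l_i+l_f ≥ 2): not satisfied.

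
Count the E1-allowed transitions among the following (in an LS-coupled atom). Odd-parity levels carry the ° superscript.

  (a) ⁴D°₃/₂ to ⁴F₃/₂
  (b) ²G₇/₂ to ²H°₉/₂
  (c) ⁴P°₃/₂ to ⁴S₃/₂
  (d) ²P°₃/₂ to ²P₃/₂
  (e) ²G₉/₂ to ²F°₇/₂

(a) allowed
(b) allowed
(c) allowed
(d) allowed
(e) allowed
Total allowed: 5 of 5.

5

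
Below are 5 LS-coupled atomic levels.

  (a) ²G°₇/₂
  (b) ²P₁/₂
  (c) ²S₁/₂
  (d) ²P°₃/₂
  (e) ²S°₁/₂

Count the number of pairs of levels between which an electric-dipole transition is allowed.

3

(a)–(b): forbidden (ΔL, ΔJ).
(a)–(c): forbidden (ΔL, ΔJ).
(a)–(d): forbidden (parity, ΔL, ΔJ).
(a)–(e): forbidden (parity, ΔL, ΔJ).
(b)–(c): forbidden (parity).
(b)–(d): allowed.
(b)–(e): allowed.
(c)–(d): allowed.
(c)–(e): forbidden (ΔL).
(d)–(e): forbidden (parity).
Allowed pairs: 3 of 10.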